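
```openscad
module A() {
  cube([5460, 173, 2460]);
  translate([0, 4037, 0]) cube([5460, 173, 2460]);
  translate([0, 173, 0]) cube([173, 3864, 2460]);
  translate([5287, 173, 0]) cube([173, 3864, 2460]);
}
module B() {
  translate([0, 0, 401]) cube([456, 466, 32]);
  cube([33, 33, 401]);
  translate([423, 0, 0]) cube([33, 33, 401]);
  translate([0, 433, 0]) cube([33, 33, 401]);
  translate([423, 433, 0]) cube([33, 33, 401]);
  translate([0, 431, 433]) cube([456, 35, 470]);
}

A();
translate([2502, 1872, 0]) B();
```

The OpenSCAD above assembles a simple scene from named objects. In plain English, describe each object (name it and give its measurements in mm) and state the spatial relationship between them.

A is the wall frame of a small rectangular building: four walls, each 2460 mm tall and 173 mm thick, enclosing a footprint 5460 mm (x) by 4210 mm (y) outside-to-outside, with no floor or roof. The front and back walls (the −y and +y sides) span the full width; the two side walls fit between them.

B is a chair: 456×466 mm seat, 32 mm thick, top at z = 433 mm, on four 33 mm square corner legs flush with the seat edges. A 35 mm thick backrest slab spans the full seat width, extending 470 mm above the seat top, its back face flush with the seat's +y edge.

The chair sits inside the house frame, centred.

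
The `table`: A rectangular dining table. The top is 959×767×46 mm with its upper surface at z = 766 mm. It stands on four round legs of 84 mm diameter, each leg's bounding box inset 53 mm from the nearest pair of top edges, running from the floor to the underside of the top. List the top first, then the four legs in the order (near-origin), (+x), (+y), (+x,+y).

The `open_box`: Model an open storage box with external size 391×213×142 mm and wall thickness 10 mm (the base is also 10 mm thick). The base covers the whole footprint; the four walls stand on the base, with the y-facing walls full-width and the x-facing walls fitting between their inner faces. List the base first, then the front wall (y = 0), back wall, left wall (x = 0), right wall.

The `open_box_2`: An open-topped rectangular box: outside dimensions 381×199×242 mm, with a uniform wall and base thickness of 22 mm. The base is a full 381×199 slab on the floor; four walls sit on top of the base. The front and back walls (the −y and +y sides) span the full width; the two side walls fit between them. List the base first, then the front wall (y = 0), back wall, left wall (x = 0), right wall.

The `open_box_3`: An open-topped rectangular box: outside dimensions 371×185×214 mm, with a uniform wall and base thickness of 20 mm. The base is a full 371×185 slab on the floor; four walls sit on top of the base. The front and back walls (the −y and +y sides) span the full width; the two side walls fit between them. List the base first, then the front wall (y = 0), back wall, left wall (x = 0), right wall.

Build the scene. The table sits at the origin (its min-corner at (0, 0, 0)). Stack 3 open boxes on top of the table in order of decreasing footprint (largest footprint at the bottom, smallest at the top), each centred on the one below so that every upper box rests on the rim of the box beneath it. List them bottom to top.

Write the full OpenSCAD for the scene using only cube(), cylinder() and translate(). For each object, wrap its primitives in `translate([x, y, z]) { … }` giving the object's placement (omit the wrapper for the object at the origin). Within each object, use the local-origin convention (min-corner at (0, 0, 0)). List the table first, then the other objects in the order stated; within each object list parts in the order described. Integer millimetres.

translate([0, 0, 720]) cube([959, 767, 46]);
translate([95, 95, 0]) cylinder(h = 720, r = 42);
translate([864, 95, 0]) cylinder(h = 720, r = 42);
translate([95, 672, 0]) cylinder(h = 720, r = 42);
translate([864, 672, 0]) cylinder(h = 720, r = 42);
translate([284, 277, 766]) {
  cube([391, 213, 10]);
  translate([0, 0, 10]) cube([391, 10, 132]);
  translate([0, 203, 10]) cube([391, 10, 132]);
  translate([0, 10, 10]) cube([10, 193, 132]);
  translate([381, 10, 10]) cube([10, 193, 132]);
}
translate([289, 284, 908]) {
  cube([381, 199, 22]);
  translate([0, 0, 22]) cube([381, 22, 220]);
  translate([0, 177, 22]) cube([381, 22, 220]);
  translate([0, 22, 22]) cube([22, 155, 220]);
  translate([359, 22, 22]) cube([22, 155, 220]);
}
translate([294, 291, 1150]) {
  cube([371, 185, 20]);
  translate([0, 0, 20]) cube([371, 20, 194]);
  translate([0, 165, 20]) cube([371, 20, 194]);
  translate([0, 20, 20]) cube([20, 145, 194]);
  translate([351, 20, 20]) cube([20, 145, 194]);
}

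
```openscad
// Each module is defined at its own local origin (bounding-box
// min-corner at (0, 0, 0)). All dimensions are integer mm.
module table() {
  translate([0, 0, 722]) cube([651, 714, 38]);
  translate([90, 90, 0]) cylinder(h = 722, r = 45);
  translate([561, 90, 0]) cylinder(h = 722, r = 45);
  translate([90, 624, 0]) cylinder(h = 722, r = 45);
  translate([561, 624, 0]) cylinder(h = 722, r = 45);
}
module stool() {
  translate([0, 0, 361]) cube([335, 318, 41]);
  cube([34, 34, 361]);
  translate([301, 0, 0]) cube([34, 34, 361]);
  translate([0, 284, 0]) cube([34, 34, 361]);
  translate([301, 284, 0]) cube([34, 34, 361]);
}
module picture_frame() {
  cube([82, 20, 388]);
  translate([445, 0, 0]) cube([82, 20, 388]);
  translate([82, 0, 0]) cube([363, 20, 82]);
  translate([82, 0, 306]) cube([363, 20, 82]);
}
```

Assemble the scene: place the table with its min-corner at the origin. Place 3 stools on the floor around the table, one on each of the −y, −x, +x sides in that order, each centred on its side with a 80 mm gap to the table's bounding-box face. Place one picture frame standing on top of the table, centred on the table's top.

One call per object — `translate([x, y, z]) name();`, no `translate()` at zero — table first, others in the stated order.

table();
translate([158, -398, 0]) stool();
translate([-415, 198, 0]) stool();
translate([731, 198, 0]) stool();
translate([62, 347, 760]) picture_frame();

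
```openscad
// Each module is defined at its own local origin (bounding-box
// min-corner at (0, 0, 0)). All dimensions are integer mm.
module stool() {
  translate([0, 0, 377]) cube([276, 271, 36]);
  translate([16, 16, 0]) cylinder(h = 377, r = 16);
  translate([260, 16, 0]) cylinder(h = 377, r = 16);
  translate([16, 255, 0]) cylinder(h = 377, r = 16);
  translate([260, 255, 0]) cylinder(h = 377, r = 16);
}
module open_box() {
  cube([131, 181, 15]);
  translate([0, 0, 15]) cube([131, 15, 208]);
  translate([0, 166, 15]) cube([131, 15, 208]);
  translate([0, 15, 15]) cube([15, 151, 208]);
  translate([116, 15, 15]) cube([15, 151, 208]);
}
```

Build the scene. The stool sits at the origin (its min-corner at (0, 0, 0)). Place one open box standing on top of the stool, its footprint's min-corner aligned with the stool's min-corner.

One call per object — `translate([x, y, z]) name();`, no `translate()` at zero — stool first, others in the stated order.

stool();
translate([0, 0, 413]) open_box();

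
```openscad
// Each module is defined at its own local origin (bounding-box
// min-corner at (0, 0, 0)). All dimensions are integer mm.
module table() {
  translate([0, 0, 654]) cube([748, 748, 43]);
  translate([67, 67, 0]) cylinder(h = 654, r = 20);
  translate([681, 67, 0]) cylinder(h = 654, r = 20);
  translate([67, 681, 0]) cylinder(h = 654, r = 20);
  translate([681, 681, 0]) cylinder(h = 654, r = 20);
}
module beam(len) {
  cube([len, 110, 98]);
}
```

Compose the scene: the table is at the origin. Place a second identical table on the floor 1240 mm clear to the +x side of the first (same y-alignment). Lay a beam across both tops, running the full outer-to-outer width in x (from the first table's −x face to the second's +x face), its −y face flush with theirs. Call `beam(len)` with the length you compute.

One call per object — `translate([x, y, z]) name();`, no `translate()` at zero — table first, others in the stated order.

table();
translate([1988, 0, 0]) table();
translate([0, 0, 697]) beam(2736);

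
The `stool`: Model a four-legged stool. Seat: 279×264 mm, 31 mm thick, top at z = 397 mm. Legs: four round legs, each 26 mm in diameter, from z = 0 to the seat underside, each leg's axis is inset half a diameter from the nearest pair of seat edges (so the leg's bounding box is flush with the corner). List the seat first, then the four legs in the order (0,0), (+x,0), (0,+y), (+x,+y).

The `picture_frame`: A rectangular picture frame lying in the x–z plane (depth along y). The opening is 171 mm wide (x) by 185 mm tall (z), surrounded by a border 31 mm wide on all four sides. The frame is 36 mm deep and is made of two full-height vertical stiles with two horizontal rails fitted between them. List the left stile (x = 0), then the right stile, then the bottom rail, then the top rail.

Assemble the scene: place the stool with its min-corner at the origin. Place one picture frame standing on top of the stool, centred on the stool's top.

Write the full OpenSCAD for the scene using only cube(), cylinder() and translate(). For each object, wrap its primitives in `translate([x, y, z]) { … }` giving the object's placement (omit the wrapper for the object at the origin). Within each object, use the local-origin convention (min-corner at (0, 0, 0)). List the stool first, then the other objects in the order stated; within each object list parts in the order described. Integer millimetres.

translate([0, 0, 366]) cube([279, 264, 31]);
translate([13, 13, 0]) cylinder(h = 366, r = 13);
translate([266, 13, 0]) cylinder(h = 366, r = 13);
translate([13, 251, 0]) cylinder(h = 366, r = 13);
translate([266, 251, 0]) cylinder(h = 366, r = 13);
translate([23, 114, 397]) {
  cube([31, 36, 247]);
  translate([202, 0, 0]) cube([31, 36, 247]);
  translate([31, 0, 0]) cube([171, 36, 31]);
  translate([31, 0, 216]) cube([171, 36, 31]);
}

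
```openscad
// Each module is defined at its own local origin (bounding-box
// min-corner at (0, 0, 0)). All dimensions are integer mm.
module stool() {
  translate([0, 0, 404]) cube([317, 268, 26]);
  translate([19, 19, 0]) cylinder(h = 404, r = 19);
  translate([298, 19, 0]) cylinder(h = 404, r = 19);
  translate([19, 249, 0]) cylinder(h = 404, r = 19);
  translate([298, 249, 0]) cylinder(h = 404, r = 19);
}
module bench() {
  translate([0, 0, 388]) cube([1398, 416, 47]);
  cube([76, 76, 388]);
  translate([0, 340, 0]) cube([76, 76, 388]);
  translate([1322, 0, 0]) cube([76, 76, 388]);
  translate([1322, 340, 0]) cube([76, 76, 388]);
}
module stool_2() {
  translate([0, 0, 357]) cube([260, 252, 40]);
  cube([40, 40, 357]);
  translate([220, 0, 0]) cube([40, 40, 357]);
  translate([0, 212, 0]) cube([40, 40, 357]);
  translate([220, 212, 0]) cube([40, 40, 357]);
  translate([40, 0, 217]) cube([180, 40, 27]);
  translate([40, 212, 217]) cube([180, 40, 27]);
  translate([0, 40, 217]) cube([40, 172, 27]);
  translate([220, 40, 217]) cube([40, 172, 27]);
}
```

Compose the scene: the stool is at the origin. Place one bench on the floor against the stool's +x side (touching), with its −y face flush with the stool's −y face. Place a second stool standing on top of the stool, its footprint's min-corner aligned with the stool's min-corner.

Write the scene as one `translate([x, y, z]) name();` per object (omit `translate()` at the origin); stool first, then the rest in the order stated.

stool();
translate([317, 0, 0]) bench();
translate([0, 0, 430]) stool_2();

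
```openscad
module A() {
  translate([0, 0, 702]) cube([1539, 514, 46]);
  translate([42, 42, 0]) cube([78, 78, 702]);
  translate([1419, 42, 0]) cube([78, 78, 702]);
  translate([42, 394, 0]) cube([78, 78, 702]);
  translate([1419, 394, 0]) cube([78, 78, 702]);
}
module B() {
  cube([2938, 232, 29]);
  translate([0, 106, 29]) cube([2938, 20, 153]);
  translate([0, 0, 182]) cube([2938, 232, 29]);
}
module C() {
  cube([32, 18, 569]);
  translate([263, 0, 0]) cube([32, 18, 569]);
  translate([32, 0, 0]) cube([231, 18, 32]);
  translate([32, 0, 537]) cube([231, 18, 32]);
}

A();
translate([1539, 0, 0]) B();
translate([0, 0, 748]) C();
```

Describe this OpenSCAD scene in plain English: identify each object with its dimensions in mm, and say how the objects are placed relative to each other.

A is a rectangular dining table. The top is 1539×514×46 mm with its upper surface at z = 748 mm. It stands on four 78×78 mm square legs, each inset 42 mm from the nearest pair of top edges, running from the floor to the underside of the top.

B is an I-beam lying along x, 2938 mm long. Overall section height 211 mm. Two flanges 232 mm wide (y) and 29 mm thick, one on the floor and one at the top; a web 20 mm thick runs between them, centred on the flange width.

C is a picture frame with a 231×505 mm rectangular opening (x by z) and a uniform 32 mm border on every side. Frame depth is 18 mm along y. It is built from two vertical stiles running the full outside height and two horizontal rails spanning the gap between the stiles.

The I-beam is against the table's +x side, with their −y faces flush. The picture frame is on top of the table.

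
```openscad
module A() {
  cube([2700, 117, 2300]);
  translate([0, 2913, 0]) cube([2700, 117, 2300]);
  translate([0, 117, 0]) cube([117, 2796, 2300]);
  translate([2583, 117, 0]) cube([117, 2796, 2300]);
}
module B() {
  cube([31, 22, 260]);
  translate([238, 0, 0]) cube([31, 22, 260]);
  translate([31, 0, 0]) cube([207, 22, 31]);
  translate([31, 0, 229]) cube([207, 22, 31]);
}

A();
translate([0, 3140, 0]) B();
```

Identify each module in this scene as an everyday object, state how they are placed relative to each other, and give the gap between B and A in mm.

The picture frame's nearest face is 110 mm from the house frame's +y face.

A is a house frame. B is a picture frame. The picture frame is on the floor beside the house frame on its +y side. The gap between the picture frame and the house frame is 110 mm.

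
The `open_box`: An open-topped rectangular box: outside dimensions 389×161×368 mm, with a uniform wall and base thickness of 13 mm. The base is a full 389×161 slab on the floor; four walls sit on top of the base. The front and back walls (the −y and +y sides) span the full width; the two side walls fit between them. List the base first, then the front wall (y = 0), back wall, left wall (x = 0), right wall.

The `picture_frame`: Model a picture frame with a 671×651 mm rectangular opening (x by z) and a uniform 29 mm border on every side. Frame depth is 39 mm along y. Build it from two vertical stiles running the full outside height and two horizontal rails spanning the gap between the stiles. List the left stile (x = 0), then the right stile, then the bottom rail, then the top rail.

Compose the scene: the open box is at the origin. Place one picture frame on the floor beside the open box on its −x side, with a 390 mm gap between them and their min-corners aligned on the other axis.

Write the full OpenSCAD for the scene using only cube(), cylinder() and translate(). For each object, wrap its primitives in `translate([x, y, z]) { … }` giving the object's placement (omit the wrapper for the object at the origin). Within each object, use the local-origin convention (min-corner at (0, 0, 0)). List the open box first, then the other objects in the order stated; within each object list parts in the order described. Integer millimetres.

cube([389, 161, 13]);
translate([0, 0, 13]) cube([389, 13, 355]);
translate([0, 148, 13]) cube([389, 13, 355]);
translate([0, 13, 13]) cube([13, 135, 355]);
translate([376, 13, 13]) cube([13, 135, 355]);
translate([-1119, 0, 0]) {
  cube([29, 39, 709]);
  translate([700, 0, 0]) cube([29, 39, 709]);
  translate([29, 0, 0]) cube([671, 39, 29]);
  translate([29, 0, 680]) cube([671, 39, 29]);
}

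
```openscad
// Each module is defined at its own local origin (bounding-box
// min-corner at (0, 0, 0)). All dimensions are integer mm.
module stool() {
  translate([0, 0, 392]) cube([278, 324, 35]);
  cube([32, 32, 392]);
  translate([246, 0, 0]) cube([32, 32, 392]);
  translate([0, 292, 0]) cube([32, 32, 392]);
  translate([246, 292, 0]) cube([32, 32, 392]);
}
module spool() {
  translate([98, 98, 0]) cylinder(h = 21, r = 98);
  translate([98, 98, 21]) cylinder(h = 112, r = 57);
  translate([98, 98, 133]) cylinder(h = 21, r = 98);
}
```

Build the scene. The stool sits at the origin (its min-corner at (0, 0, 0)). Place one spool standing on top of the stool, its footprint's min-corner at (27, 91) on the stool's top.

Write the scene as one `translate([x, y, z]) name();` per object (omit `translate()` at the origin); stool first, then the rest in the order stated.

stool();
translate([27, 91, 427]) spool();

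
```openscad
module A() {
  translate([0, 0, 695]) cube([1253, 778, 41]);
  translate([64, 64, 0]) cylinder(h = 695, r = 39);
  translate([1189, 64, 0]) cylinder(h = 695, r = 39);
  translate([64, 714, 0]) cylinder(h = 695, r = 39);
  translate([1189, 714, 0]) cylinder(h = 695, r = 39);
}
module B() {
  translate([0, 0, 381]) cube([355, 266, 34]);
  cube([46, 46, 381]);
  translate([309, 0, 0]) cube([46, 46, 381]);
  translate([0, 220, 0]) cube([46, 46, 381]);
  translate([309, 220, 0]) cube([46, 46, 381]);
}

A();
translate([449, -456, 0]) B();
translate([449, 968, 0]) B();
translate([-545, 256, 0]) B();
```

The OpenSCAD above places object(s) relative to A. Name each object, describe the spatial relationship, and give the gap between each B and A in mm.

A is a table. B is a stool. Three stools sit around the table at the −y, +y, −x sides. The gap between each stool and the table is 190 mm.

Each stool's nearest face is 190 mm from the table's bounding box.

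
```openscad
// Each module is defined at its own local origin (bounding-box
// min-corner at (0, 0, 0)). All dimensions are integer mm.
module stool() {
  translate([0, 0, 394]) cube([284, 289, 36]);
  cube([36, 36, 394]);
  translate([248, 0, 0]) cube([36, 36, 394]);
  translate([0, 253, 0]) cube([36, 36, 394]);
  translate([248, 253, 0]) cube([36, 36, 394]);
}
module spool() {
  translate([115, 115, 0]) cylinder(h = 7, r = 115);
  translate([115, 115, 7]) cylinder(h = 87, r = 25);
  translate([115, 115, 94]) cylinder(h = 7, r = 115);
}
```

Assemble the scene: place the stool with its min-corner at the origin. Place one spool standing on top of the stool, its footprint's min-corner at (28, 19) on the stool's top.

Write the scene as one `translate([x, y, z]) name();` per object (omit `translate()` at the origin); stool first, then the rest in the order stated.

stool();
translate([28, 19, 430]) spool();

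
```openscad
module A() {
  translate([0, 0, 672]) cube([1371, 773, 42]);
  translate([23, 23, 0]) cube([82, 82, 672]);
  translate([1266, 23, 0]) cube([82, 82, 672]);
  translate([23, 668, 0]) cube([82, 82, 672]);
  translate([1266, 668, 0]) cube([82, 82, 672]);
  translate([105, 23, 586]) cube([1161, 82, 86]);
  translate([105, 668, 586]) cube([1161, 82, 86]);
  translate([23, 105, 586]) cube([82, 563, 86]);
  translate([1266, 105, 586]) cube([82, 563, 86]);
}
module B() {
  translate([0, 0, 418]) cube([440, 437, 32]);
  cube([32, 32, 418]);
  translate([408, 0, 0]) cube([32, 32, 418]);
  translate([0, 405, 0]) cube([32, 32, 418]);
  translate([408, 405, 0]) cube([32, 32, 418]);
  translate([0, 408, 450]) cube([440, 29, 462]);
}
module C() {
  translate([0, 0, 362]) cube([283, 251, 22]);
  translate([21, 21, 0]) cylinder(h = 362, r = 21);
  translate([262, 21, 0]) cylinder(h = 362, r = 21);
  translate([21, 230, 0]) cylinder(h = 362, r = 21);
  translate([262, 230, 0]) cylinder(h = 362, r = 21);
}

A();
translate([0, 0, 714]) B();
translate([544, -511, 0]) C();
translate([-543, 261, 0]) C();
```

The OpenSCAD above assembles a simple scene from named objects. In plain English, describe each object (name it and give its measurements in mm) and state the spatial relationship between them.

A is a table: top 1371 mm (x) × 773 mm (y), 42 mm thick, upper face at z = 714 mm, on four 82×82 mm square legs, each inset 23 mm from the nearest pair of top edges, running from z = 0 to the bottom of the top. Four apron rails, 82 mm thick and 86 mm tall, run between adjacent legs with their top edges flush with the underside of the top and their outer faces flush with the legs' outer faces.

B is a chair: 440×437 mm seat, 32 mm thick, top at z = 450 mm, on four 32 mm square corner legs flush with the seat edges. A 29 mm thick backrest slab spans the full seat width, extending 462 mm above the seat top, its back face flush with the seat's +y edge.

C is a four-legged stool. The seat is 283×251 mm, 22 mm thick, top at z = 384 mm. It stands on four round legs, each 42 mm in diameter, from z = 0 to the seat underside, each leg's axis is inset half a diameter from the nearest pair of seat edges (so the leg's bounding box is flush with the corner).

The chair is on top of the table. Two stools sit around the table at the −y, −x sides.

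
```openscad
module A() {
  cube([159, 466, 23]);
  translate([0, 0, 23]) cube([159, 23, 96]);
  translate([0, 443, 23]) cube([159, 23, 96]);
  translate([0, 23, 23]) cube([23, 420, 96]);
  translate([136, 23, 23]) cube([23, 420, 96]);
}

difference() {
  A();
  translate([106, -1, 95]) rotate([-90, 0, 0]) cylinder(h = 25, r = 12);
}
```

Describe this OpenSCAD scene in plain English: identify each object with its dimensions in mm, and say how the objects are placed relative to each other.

A is an open storage box with external size 159×466×119 mm and wall thickness 23 mm (the base is also 23 mm thick). The base covers the whole footprint; the four walls stand on the base, with the y-facing walls full-width and the x-facing walls fitting between their inner faces.

The open box has a circular hole of radius 12 mm through its front wall, centred at (x = 106, z = 95).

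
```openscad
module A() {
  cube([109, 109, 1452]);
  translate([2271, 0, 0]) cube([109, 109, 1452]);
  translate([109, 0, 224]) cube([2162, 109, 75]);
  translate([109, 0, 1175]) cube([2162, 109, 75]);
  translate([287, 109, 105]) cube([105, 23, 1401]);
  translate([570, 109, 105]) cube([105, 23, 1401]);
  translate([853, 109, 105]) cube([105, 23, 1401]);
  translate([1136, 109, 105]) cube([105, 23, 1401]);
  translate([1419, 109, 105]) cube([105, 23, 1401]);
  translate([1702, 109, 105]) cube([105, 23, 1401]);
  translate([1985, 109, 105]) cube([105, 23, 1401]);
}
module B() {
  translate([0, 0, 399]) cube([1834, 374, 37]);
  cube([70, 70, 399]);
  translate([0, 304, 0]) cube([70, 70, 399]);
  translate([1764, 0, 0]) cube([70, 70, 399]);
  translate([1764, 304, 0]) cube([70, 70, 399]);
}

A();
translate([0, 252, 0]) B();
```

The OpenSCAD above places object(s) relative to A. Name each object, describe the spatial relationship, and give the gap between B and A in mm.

A is a fence section. B is a bench. The bench is on the floor beside the fence section on its +y side. The gap between the bench and the fence section is 120 mm.

The bench's nearest face is 120 mm from the fence section's +y face.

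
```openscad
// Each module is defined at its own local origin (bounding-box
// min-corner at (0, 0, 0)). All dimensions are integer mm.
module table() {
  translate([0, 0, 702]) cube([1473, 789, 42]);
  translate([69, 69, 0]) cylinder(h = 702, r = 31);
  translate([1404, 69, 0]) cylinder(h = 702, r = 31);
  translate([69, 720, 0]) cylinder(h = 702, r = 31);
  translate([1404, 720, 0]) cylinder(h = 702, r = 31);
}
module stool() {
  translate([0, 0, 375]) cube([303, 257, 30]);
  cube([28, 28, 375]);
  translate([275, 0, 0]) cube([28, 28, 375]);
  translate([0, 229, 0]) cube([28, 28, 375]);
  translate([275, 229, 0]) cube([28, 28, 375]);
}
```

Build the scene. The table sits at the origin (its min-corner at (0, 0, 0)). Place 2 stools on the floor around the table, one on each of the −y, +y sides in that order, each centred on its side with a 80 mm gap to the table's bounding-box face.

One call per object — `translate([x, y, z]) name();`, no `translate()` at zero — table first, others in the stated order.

table();
translate([585, -337, 0]) stool();
translate([585, 869, 0]) stool();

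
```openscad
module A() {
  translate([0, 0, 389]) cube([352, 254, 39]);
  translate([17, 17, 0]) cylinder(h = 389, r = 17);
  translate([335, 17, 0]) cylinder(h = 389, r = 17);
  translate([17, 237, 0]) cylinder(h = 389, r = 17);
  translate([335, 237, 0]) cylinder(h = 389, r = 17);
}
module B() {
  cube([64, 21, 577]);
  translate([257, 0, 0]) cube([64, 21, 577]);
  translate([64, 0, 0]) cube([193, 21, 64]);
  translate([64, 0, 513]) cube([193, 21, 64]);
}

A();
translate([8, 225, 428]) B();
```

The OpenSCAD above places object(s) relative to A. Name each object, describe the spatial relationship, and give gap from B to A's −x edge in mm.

A is a stool. B is a picture frame. The picture frame is on top of the stool. The gap from the picture frame to the stool's −x edge is 8 mm.

The picture frame's min-x is at 8; the stool's min-x is 0; gap = 8 mm.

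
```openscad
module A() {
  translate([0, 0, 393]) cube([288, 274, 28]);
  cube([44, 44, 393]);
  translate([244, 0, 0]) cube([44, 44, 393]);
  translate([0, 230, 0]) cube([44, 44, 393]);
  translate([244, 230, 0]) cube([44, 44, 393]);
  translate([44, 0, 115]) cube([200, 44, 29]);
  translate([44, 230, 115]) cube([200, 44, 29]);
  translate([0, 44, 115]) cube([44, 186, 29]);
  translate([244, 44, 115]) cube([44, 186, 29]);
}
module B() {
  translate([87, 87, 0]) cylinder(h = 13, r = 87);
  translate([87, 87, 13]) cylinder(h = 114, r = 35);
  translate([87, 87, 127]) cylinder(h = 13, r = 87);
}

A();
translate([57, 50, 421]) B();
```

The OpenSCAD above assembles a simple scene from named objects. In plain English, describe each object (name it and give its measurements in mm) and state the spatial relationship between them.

A is a four-legged stool. The seat is a 288×274×28 mm slab whose top surface is at z = 421 mm; four square legs, each 44×44 mm in cross-section, run from the floor (z = 0) to the underside of the seat, each flush with a corner of the seat. Four stretchers, 44 mm wide and 29 mm tall, connect adjacent legs with their undersides at z = 115 mm, each running between the inner faces of the legs it joins and aligned with the legs' outer faces on the other axis.

B is a spool: two coaxial disc flanges of radius 87 mm and thickness 13 mm, joined by a core cylinder of radius 35 mm and height 114 mm. The lower flange rests on z = 0 and the three cylinders share a vertical axis.

The spool is on top of the stool, centred.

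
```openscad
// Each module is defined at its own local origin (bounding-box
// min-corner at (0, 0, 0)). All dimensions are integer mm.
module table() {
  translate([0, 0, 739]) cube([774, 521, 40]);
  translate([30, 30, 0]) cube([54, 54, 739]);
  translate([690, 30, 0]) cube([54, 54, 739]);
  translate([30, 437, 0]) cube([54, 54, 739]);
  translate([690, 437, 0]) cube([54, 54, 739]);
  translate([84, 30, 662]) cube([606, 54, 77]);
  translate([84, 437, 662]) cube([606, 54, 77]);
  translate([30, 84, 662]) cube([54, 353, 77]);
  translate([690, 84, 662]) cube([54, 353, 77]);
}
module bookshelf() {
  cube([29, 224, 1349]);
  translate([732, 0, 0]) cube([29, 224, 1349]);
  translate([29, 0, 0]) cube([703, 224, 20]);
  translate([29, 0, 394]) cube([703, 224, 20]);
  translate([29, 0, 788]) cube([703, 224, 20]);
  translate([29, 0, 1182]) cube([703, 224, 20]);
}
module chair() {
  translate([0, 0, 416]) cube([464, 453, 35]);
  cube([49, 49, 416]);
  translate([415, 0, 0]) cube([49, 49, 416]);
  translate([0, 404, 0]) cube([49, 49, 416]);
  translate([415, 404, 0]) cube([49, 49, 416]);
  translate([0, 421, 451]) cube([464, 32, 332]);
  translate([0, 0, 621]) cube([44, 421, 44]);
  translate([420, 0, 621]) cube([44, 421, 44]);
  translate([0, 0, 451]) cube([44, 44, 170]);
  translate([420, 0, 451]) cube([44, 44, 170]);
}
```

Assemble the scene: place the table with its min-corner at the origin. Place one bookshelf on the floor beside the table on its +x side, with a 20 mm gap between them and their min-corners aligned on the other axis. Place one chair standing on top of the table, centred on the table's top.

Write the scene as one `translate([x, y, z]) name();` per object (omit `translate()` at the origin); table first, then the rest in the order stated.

table();
translate([794, 0, 0]) bookshelf();
translate([155, 34, 779]) chair();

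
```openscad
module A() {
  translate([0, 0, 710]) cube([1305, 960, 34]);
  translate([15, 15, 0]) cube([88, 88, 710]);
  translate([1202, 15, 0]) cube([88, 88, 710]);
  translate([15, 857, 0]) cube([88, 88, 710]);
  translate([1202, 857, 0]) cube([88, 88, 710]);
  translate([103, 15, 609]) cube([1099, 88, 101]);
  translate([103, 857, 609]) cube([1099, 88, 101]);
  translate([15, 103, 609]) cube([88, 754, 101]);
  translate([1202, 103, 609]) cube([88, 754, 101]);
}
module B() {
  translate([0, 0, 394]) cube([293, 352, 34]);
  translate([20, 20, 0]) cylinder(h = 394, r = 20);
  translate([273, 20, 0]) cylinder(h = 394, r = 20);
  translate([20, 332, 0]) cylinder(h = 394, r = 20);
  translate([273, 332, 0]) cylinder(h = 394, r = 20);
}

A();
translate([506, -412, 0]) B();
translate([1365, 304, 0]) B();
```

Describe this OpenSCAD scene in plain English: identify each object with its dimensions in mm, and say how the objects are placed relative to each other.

A is a table with a 1305×960 mm rectangular top, 34 mm thick, top surface at z = 744 mm, supported by four 88×88 mm square legs, each inset 15 mm from the nearest pair of top edges, running from the floor. Four apron rails, 88 mm thick and 101 mm tall, run between adjacent legs with their top edges flush with the underside of the top and their outer faces flush with the legs' outer faces.

B is a four-legged stool. The seat is 293×352 mm, 34 mm thick, top at z = 428 mm. It stands on four round legs, each 40 mm in diameter, from z = 0 to the seat underside, each leg's axis is inset half a diameter from the nearest pair of seat edges (so the leg's bounding box is flush with the corner).

Two stools sit around the table at the −y, +x sides.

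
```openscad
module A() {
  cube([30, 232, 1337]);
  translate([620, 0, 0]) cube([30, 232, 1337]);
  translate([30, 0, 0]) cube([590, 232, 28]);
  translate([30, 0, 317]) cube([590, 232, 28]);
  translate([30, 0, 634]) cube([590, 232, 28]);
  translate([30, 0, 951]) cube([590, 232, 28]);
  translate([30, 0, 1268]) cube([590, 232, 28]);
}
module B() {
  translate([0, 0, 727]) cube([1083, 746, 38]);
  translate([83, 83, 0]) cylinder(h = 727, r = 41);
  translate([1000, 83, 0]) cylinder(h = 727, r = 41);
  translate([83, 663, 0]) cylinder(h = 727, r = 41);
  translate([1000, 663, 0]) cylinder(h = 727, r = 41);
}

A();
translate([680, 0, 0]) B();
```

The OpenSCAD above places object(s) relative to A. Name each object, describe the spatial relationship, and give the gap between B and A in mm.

A is a bookshelf. B is a table. The table is on the floor beside the bookshelf on its +x side. The gap between the table and the bookshelf is 30 mm.

The table's nearest face is 30 mm from the bookshelf's +x face.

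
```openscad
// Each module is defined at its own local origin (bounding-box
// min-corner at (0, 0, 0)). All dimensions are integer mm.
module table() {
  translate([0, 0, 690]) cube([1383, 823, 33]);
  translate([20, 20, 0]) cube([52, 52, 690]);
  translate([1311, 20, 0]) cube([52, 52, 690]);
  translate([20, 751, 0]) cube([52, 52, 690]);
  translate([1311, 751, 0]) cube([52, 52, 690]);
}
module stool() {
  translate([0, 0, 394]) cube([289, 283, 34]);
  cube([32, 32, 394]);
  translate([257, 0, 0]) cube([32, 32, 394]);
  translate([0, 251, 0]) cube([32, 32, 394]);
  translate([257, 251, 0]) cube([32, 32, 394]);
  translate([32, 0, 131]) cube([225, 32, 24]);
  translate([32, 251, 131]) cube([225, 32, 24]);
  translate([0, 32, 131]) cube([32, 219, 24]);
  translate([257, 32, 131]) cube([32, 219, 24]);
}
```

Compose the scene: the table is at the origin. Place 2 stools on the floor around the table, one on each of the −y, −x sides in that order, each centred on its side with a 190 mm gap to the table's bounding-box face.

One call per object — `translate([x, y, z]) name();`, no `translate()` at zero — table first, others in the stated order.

table();
translate([547, -473, 0]) stool();
translate([-479, 270, 0]) stool();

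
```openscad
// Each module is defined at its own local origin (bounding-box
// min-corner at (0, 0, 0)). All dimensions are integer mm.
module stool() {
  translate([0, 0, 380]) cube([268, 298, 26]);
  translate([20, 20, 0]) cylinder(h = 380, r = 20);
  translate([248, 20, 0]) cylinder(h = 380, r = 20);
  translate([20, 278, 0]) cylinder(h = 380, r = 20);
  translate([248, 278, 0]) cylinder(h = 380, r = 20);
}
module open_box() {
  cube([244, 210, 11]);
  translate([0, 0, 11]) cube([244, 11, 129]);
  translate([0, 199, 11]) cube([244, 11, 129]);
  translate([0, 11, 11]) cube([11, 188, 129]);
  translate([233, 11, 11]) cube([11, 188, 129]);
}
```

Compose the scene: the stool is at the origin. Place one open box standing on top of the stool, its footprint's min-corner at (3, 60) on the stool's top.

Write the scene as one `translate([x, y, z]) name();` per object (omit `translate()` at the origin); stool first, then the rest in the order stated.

stool();
translate([3, 60, 406]) open_box();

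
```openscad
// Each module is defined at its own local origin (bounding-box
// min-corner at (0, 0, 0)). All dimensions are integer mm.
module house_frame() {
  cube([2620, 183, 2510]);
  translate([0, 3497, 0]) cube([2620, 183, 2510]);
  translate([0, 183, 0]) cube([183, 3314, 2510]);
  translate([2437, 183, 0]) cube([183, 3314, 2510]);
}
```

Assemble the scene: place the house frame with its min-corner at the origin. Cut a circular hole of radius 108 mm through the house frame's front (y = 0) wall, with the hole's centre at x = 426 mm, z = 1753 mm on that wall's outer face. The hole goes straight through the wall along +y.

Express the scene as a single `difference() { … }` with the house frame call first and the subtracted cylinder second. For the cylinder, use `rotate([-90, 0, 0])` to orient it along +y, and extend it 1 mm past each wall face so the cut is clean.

difference() {
  house_frame();
  translate([426, -1, 1753]) rotate([-90, 0, 0]) cylinder(h = 185, r = 108);
}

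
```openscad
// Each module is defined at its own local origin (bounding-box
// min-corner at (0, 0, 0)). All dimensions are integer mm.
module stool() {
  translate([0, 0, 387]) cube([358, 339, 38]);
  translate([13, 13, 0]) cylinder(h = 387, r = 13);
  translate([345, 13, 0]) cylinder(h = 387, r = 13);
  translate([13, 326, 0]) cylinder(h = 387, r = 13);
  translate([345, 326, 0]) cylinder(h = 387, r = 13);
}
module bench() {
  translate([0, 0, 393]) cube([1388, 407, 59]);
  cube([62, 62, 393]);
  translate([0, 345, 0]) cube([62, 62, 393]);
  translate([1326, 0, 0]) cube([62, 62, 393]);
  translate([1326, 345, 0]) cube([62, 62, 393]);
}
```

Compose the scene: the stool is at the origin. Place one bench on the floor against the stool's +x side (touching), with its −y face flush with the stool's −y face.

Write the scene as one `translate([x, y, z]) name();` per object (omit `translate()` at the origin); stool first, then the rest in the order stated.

stool();
translate([358, 0, 0]) bench();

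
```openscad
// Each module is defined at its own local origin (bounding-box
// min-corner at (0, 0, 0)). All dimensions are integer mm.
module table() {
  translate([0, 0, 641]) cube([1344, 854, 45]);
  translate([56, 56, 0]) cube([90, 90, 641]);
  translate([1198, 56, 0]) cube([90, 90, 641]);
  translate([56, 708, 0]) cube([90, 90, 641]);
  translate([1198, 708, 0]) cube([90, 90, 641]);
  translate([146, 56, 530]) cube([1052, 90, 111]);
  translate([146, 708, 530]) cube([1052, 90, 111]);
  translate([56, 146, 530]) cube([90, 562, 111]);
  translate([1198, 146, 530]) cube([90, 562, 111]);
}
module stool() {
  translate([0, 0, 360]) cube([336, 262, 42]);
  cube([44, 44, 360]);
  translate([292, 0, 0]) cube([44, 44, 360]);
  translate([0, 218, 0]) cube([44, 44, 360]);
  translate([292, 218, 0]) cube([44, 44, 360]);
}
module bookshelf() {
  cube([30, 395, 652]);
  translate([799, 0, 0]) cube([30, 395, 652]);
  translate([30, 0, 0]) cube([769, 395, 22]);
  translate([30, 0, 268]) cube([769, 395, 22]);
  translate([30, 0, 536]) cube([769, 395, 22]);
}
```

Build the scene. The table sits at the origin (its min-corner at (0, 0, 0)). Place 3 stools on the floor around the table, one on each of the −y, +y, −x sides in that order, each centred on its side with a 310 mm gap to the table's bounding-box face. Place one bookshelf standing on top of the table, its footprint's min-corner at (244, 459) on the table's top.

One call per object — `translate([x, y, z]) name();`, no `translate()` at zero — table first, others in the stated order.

table();
translate([504, -572, 0]) stool();
translate([504, 1164, 0]) stool();
translate([-646, 296, 0]) stool();
translate([244, 459, 686]) bookshelf();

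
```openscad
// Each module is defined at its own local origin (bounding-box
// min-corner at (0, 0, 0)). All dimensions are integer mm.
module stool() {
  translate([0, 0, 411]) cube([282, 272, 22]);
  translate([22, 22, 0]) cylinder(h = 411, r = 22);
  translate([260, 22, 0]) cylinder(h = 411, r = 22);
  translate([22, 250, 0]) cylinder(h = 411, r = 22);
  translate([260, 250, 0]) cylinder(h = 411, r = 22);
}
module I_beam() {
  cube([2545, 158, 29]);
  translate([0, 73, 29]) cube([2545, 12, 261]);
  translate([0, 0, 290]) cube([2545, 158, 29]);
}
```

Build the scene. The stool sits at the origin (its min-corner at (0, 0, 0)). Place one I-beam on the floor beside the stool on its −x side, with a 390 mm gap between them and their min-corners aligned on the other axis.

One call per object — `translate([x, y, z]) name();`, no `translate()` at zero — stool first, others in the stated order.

stool();
translate([-2935, 0, 0]) I_beam();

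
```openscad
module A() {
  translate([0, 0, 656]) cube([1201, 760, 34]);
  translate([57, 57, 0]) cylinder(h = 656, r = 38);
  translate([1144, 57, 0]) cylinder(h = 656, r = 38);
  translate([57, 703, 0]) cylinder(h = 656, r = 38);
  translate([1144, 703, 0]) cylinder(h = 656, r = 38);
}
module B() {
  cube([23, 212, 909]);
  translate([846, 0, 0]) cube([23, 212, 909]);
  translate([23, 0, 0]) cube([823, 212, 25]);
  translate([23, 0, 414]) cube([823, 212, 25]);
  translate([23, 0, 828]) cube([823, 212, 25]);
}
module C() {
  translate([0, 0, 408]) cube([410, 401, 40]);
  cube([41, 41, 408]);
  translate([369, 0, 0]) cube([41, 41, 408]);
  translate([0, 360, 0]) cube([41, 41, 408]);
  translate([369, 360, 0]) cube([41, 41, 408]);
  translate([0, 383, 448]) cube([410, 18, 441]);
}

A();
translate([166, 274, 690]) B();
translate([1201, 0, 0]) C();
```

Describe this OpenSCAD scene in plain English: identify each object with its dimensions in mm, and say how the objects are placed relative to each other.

A is a rectangular dining table. The top is 1201×760×34 mm with its upper surface at z = 690 mm. It stands on four round legs of 76 mm diameter, each leg's bounding box inset 19 mm from the nearest pair of top edges, running from the floor to the underside of the top.

B is an open bookshelf. Two side panels, each 23 mm thick, 212 mm deep and 909 mm tall, stand 869 mm apart (outside-to-outside). Between them sit 3 shelves, each 25 mm thick and 212 mm deep, spanning the full gap between the sides. The bottom shelf rests on the floor (its underside at z = 0) and the clear gap between one shelf's top and the next shelf's underside is 389 mm.

C is a chair: 410×401 mm seat, 40 mm thick, top at z = 448 mm, on four 41 mm square corner legs flush with the seat edges. A 18 mm thick backrest slab spans the full seat width, extending 441 mm above the seat top, its back face flush with the seat's +y edge.

The bookshelf is on top of the table, centred. The chair is against the table's +x side, with their −y faces flush.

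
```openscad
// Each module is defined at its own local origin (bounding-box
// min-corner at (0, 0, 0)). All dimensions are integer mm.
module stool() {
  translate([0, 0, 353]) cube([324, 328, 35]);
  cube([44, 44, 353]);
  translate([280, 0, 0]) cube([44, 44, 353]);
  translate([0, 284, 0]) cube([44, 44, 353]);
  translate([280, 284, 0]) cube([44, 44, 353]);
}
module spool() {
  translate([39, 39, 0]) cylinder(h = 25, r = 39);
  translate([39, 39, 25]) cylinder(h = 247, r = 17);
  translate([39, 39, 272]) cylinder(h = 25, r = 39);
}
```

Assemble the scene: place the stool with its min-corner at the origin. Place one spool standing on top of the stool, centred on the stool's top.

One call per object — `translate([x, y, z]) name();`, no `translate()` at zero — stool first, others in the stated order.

stool();
translate([123, 125, 388]) spool();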